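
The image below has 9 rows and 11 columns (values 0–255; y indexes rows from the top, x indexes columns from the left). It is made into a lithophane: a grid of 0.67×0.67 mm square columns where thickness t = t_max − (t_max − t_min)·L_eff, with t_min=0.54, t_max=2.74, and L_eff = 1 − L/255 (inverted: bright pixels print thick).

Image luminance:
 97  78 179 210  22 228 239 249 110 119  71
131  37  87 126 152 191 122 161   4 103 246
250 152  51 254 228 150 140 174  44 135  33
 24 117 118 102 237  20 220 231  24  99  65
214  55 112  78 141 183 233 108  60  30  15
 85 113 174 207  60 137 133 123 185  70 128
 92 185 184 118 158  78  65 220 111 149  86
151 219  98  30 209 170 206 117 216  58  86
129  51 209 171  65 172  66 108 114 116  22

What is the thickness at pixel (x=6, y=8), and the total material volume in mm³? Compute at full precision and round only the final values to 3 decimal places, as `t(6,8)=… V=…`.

t(6,8)=1.109 V=73.195

span = t_max - t_min = 2.74 - 0.54 = 2.200
L(6,8) = 66, L_eff = 1 - 66/255 = 0.741176 (inverted)
t(6,8) = 2.74 - 2.200·0.741176 = 1.109
Σt over all 9·11 pixels = 415789/2550 ≈ 163.0545098
V = pitch²·Σt = 0.67²·415789/2550 = 73.195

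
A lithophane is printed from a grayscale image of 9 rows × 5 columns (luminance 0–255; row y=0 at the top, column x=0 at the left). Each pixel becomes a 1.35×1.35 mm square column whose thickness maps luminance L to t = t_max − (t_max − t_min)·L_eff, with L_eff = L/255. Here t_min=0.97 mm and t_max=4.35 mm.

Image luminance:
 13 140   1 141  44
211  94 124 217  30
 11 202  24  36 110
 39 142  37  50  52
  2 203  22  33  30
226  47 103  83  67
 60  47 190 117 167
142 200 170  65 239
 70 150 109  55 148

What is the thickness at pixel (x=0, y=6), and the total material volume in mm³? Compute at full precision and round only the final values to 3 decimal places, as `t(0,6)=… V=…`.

span = t_max - t_min = 4.35 - 0.97 = 3.380
L(0,6) = 60, L_eff = 60/255 = 0.235294
t(0,6) = 4.35 - 3.380·0.235294 = 3.555
Σt over all 9·5 pixels = 3483131/25500 ≈ 136.5933725
V = pitch²·Σt = 1.35²·3483131/25500 = 248.941

t(0,6)=3.555 V=248.941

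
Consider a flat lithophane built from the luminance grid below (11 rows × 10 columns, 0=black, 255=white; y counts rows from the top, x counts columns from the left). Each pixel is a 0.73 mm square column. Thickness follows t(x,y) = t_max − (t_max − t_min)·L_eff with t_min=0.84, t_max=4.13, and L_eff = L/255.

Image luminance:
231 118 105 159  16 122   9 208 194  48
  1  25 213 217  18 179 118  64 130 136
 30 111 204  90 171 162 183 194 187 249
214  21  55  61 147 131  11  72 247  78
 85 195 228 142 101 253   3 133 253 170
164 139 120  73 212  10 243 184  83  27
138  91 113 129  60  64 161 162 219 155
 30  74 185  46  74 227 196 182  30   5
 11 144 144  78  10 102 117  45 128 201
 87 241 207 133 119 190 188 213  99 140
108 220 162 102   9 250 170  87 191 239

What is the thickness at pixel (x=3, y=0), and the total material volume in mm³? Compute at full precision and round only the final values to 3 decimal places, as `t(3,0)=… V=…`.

t(3,0)=2.079 V=144.307

span = t_max - t_min = 4.13 - 0.84 = 3.290
L(3,0) = 159, L_eff = 159/255 = 0.623529
t(3,0) = 4.13 - 3.290·0.623529 = 2.079
Σt over all 11·10 pixels = 2301761/8500 ≈ 270.7954118
V = pitch²·Σt = 0.73²·2301761/8500 = 144.307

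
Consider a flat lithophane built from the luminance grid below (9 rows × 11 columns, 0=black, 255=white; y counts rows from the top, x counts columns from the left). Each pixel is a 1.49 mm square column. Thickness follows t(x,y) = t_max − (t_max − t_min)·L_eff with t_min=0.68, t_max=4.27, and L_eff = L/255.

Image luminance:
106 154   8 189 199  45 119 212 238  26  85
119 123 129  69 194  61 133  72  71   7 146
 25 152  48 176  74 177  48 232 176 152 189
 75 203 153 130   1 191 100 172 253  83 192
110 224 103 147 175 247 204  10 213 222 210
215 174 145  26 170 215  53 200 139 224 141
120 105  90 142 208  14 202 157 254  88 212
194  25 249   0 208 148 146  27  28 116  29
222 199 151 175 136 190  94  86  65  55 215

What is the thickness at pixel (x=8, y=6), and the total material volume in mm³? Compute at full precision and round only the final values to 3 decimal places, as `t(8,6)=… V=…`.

t(8,6)=0.694 V=518.929

span = t_max - t_min = 4.27 - 0.68 = 3.590
L(8,6) = 254, L_eff = 254/255 = 0.996078
t(8,6) = 4.27 - 3.590·0.996078 = 0.694
Σt over all 9·11 pixels = 5960399/25500 ≈ 233.7411373
V = pitch²·Σt = 1.49²·5960399/25500 = 518.929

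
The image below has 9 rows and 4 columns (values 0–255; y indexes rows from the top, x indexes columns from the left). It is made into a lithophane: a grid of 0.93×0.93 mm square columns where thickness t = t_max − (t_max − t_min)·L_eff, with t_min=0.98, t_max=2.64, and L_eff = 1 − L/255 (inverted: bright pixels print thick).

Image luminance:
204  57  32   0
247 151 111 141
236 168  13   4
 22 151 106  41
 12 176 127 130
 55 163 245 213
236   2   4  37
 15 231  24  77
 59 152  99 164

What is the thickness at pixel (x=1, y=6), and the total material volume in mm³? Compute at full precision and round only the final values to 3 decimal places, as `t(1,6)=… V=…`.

span = t_max - t_min = 2.64 - 0.98 = 1.660
L(1,6) = 2, L_eff = 1 - 2/255 = 0.992157 (inverted)
t(1,6) = 2.64 - 1.660·0.992157 = 0.993
Σt over all 9·4 pixels = 154787/2550 ≈ 60.7007843
V = pitch²·Σt = 0.93²·154787/2550 = 52.500

t(1,6)=0.993 V=52.500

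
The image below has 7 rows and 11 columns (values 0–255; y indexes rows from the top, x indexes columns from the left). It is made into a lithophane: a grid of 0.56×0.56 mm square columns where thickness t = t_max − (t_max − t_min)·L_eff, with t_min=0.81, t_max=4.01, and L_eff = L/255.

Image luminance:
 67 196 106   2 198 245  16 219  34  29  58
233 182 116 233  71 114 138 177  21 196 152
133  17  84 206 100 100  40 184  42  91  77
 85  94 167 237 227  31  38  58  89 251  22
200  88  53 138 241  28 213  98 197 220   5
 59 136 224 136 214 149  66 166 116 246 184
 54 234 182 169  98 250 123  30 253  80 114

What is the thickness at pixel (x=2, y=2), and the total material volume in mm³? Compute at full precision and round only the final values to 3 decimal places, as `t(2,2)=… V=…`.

t(2,2)=2.956 V=57.713

span = t_max - t_min = 4.01 - 0.81 = 3.200
L(2,2) = 84, L_eff = 84/255 = 0.329412
t(2,2) = 4.01 - 3.200·0.329412 = 2.956
Σt over all 7·11 pixels = 938567/5100 ≈ 184.0327451
V = pitch²·Σt = 0.56²·938567/5100 = 57.713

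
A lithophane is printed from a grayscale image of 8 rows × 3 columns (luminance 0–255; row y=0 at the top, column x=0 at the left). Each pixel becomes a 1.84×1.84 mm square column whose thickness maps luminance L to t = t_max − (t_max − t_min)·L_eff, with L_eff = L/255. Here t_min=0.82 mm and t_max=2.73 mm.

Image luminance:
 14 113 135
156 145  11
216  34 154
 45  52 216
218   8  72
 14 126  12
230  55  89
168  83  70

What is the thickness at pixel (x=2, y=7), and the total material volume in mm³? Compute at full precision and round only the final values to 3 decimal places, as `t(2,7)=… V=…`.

span = t_max - t_min = 2.73 - 0.82 = 1.910
L(2,7) = 70, L_eff = 70/255 = 0.274510
t(2,7) = 2.73 - 1.910·0.274510 = 2.206
Σt over all 8·3 pixels = 100457/2125 ≈ 47.2738824
V = pitch²·Σt = 1.84²·100457/2125 = 160.050

t(2,7)=2.206 V=160.050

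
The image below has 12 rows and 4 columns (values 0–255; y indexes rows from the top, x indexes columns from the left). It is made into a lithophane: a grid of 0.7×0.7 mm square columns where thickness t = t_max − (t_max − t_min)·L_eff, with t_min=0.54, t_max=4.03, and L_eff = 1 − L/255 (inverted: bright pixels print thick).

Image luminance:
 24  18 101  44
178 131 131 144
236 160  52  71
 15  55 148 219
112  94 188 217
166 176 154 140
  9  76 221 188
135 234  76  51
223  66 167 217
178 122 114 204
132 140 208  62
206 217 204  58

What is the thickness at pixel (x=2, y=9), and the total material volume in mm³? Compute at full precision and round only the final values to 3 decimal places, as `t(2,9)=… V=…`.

span = t_max - t_min = 4.03 - 0.54 = 3.490
L(2,9) = 114, L_eff = 1 - 114/255 = 0.552941 (inverted)
t(2,9) = 4.03 - 3.490·0.552941 = 2.100
Σt over all 12·4 pixels = 1461589/12750 ≈ 114.6344314
V = pitch²·Σt = 0.7²·1461589/12750 = 56.171

t(2,9)=2.100 V=56.171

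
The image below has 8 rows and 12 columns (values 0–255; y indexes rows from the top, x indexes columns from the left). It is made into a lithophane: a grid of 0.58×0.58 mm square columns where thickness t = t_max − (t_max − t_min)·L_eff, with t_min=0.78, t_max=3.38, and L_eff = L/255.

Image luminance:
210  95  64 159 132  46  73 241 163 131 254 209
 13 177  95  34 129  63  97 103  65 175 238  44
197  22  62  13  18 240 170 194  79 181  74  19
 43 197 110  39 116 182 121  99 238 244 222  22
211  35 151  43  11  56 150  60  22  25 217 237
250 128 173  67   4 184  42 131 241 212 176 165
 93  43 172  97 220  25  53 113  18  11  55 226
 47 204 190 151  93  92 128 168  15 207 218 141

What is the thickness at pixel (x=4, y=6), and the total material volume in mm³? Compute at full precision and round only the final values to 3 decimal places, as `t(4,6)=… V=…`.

span = t_max - t_min = 3.38 - 0.78 = 2.600
L(4,6) = 220, L_eff = 220/255 = 0.862745
t(4,6) = 3.38 - 2.600·0.862745 = 1.137
Σt over all 8·12 pixels = 261833/1275 ≈ 205.3592157
V = pitch²·Σt = 0.58²·261833/1275 = 69.083

t(4,6)=1.137 V=69.083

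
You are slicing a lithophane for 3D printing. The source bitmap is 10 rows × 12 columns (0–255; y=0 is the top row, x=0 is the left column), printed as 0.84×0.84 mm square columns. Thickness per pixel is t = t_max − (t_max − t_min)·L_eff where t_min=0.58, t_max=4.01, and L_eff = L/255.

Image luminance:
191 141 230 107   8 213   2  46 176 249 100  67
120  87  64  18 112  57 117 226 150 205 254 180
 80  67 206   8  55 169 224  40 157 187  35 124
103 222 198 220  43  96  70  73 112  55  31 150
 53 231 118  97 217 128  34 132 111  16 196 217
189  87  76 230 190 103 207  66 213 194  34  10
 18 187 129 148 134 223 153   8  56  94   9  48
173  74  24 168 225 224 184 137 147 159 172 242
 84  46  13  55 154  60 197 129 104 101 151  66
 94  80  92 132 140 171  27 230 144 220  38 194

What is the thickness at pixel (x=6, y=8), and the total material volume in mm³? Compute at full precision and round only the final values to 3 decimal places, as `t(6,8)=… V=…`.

t(6,8)=1.360 V=198.574

span = t_max - t_min = 4.01 - 0.58 = 3.430
L(6,8) = 197, L_eff = 197/255 = 0.772549
t(6,8) = 4.01 - 3.430·0.772549 = 1.360
Σt over all 10·12 pixels = 1794091/6375 ≈ 281.4260392
V = pitch²·Σt = 0.84²·1794091/6375 = 198.574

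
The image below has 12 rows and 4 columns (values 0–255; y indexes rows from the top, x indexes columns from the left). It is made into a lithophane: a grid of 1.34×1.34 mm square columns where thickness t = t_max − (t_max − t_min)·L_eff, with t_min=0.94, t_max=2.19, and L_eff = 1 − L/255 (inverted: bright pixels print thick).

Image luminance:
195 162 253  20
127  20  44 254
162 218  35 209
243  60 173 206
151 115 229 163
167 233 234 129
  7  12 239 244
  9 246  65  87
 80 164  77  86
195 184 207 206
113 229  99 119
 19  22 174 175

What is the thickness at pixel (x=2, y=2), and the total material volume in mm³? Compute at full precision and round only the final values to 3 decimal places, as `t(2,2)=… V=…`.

span = t_max - t_min = 2.19 - 0.94 = 1.250
L(2,2) = 35, L_eff = 1 - 35/255 = 0.862745 (inverted)
t(2,2) = 2.19 - 1.250·0.862745 = 1.112
Σt over all 12·4 pixels = 100403/1275 ≈ 78.7474510
V = pitch²·Σt = 1.34²·100403/1275 = 141.399

t(2,2)=1.112 V=141.399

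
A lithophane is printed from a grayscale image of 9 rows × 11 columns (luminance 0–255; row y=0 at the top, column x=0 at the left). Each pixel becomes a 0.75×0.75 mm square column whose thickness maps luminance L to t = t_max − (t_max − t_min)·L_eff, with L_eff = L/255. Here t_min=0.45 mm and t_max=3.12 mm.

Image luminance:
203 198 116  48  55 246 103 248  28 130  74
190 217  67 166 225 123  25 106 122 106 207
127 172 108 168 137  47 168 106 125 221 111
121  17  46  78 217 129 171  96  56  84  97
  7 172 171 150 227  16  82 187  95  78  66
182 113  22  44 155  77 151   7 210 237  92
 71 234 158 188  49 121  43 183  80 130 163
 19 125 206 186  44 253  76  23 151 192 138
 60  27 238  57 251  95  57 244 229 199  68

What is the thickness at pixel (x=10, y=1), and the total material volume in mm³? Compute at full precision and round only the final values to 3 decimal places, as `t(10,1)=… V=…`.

t(10,1)=0.953 V=100.100

span = t_max - t_min = 3.12 - 0.45 = 2.670
L(10,1) = 207, L_eff = 207/255 = 0.811765
t(10,1) = 3.12 - 2.670·0.811765 = 0.953
Σt over all 9·11 pixels = 378156/2125 ≈ 177.9557647
V = pitch²·Σt = 0.75²·378156/2125 = 100.100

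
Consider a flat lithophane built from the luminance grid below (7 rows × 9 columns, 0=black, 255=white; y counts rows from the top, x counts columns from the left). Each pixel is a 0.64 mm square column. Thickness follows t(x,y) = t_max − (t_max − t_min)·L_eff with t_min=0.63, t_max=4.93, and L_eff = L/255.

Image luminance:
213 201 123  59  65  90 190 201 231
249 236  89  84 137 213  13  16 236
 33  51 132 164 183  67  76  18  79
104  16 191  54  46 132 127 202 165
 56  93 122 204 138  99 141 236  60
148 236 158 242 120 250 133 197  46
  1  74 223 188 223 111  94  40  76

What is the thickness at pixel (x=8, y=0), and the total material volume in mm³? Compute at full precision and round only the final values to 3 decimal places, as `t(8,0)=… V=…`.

t(8,0)=1.035 V=70.615

span = t_max - t_min = 4.93 - 0.63 = 4.300
L(8,0) = 231, L_eff = 231/255 = 0.905882
t(8,0) = 4.93 - 4.300·0.905882 = 1.035
Σt over all 7·9 pixels = 879239/5100 ≈ 172.3998039
V = pitch²·Σt = 0.64²·879239/5100 = 70.615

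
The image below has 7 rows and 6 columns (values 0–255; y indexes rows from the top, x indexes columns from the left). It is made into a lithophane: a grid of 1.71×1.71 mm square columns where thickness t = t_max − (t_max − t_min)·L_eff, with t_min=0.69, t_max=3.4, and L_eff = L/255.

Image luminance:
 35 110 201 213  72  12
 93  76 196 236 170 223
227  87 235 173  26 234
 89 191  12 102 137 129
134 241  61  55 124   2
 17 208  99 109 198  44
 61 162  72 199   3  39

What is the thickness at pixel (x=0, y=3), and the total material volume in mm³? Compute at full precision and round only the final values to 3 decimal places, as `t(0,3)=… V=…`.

span = t_max - t_min = 3.4 - 0.69 = 2.710
L(0,3) = 89, L_eff = 89/255 = 0.349020
t(0,3) = 3.4 - 2.710·0.349020 = 2.454
Σt over all 7·6 pixels = 2257403/25500 ≈ 88.5256078
V = pitch²·Σt = 1.71²·2257403/25500 = 258.858

t(0,3)=2.454 V=258.858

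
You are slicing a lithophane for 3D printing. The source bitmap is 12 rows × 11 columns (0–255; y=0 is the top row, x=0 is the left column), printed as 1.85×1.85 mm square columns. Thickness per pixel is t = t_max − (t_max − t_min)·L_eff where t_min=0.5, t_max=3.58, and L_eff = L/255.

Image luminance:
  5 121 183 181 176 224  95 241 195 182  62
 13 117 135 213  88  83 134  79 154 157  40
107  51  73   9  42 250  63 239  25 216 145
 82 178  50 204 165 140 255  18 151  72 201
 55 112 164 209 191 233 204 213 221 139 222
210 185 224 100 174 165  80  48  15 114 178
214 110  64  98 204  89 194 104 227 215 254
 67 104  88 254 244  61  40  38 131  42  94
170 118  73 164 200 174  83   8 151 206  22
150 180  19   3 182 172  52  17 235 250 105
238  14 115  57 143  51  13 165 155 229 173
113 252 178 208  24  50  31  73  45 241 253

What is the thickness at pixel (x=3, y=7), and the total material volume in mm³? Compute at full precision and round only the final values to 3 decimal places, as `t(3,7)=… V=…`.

t(3,7)=0.512 V=891.392

span = t_max - t_min = 3.58 - 0.5 = 3.080
L(3,7) = 254, L_eff = 254/255 = 0.996078
t(3,7) = 3.58 - 3.080·0.996078 = 0.512
Σt over all 12·11 pixels = 97669/375 ≈ 260.4506667
V = pitch²·Σt = 1.85²·97669/375 = 891.392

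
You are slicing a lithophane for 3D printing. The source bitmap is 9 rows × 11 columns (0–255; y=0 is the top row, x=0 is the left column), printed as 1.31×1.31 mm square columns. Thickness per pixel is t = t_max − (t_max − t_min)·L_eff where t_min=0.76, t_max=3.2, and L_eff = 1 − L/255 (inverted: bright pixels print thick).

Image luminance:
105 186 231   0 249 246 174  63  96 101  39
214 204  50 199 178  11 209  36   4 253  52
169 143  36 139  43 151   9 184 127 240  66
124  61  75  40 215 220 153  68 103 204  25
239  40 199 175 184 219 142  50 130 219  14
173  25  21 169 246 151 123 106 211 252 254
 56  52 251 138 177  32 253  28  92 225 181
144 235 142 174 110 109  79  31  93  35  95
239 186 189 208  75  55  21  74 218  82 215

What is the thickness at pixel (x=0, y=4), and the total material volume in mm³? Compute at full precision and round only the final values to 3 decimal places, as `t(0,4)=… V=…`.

t(0,4)=3.047 V=344.740

span = t_max - t_min = 3.2 - 0.76 = 2.440
L(0,4) = 239, L_eff = 1 - 239/255 = 0.062745 (inverted)
t(0,4) = 3.2 - 2.440·0.062745 = 3.047
Σt over all 9·11 pixels = 426882/2125 ≈ 200.8856471
V = pitch²·Σt = 1.31²·426882/2125 = 344.740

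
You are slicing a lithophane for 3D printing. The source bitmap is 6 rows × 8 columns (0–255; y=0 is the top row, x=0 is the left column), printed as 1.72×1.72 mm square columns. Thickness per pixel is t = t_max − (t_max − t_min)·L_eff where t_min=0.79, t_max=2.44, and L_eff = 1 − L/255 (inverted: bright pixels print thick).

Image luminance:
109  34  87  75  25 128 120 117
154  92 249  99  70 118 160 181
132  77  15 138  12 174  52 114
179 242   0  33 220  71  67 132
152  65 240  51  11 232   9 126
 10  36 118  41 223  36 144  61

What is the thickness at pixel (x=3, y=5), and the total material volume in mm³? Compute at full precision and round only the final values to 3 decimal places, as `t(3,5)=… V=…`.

span = t_max - t_min = 2.44 - 0.79 = 1.650
L(3,5) = 41, L_eff = 1 - 41/255 = 0.839216 (inverted)
t(3,5) = 2.44 - 1.650·0.839216 = 1.055
Σt over all 6·8 pixels = 23961/340 ≈ 70.4735294
V = pitch²·Σt = 1.72²·23961/340 = 208.489

t(3,5)=1.055 V=208.489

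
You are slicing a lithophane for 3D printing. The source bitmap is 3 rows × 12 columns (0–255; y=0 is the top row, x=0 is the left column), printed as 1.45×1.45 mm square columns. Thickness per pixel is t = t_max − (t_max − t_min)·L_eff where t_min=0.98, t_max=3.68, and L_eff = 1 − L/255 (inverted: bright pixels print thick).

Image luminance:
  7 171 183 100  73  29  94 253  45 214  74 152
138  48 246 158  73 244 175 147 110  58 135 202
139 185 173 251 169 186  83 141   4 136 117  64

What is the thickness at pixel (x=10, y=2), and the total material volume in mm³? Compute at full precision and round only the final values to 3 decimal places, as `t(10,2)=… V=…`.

span = t_max - t_min = 3.68 - 0.98 = 2.700
L(10,2) = 117, L_eff = 1 - 117/255 = 0.541176 (inverted)
t(10,2) = 3.68 - 2.700·0.541176 = 2.219
Σt over all 3·12 pixels = 85.86
V = pitch²·Σt = 1.45²·85.86 = 180.521

t(10,2)=2.219 V=180.521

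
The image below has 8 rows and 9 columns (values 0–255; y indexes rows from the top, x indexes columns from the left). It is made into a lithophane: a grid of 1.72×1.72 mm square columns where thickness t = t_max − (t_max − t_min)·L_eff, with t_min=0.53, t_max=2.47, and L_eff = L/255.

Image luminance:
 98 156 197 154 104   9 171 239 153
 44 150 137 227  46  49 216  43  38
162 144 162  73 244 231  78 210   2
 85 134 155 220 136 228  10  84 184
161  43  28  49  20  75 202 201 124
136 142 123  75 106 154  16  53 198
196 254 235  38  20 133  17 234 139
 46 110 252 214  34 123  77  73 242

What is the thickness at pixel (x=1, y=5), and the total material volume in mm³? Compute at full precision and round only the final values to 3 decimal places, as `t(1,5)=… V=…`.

t(1,5)=1.390 V=320.948

span = t_max - t_min = 2.47 - 0.53 = 1.940
L(1,5) = 142, L_eff = 142/255 = 0.556863
t(1,5) = 2.47 - 1.940·0.556863 = 1.390
Σt over all 8·9 pixels = 691604/6375 ≈ 108.4869020
V = pitch²·Σt = 1.72²·691604/6375 = 320.948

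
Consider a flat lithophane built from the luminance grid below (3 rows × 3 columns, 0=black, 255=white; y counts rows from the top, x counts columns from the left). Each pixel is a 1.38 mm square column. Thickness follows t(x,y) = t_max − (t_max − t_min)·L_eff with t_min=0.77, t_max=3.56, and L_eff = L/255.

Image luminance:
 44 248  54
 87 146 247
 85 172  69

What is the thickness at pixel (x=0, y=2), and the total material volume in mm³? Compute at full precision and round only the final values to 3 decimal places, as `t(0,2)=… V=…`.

span = t_max - t_min = 3.56 - 0.77 = 2.790
L(0,2) = 85, L_eff = 85/255 = 0.333333
t(0,2) = 3.56 - 2.790·0.333333 = 2.630
Σt over all 3·3 pixels = 41301/2125 ≈ 19.4357647
V = pitch²·Σt = 1.38²·41301/2125 = 37.013

t(0,2)=2.630 V=37.013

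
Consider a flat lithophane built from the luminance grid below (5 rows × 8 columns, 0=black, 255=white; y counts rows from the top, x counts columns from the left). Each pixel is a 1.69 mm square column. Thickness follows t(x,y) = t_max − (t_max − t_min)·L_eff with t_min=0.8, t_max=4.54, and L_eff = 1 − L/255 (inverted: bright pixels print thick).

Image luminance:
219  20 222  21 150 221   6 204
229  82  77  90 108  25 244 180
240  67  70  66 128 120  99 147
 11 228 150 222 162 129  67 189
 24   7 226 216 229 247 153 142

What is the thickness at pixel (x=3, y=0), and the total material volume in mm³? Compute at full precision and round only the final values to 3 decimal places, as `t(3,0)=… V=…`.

t(3,0)=1.108 V=319.148

span = t_max - t_min = 4.54 - 0.8 = 3.740
L(3,0) = 21, L_eff = 1 - 21/255 = 0.917647 (inverted)
t(3,0) = 4.54 - 3.740·0.917647 = 1.108
Σt over all 5·8 pixels = 83807/750 ≈ 111.7426667
V = pitch²·Σt = 1.69²·83807/750 = 319.148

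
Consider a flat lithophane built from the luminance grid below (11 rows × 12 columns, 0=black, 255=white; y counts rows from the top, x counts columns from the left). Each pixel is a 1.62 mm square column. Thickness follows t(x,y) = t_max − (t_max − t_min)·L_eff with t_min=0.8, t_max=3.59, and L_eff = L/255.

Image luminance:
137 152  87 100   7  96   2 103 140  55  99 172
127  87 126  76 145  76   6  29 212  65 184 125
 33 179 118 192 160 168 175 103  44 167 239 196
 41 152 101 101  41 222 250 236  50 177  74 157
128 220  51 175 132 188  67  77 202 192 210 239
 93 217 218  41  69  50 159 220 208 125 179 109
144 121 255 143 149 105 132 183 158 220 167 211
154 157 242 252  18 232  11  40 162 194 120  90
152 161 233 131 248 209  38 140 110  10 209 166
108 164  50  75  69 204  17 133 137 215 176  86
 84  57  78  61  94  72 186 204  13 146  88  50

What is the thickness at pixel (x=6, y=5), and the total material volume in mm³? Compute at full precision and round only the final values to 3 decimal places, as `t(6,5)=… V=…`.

span = t_max - t_min = 3.59 - 0.8 = 2.790
L(6,5) = 159, L_eff = 159/255 = 0.623529
t(6,5) = 3.59 - 2.790·0.623529 = 1.850
Σt over all 11·12 pixels = 2410989/8500 ≈ 283.6457647
V = pitch²·Σt = 1.62²·2410989/8500 = 744.400

t(6,5)=1.850 V=744.400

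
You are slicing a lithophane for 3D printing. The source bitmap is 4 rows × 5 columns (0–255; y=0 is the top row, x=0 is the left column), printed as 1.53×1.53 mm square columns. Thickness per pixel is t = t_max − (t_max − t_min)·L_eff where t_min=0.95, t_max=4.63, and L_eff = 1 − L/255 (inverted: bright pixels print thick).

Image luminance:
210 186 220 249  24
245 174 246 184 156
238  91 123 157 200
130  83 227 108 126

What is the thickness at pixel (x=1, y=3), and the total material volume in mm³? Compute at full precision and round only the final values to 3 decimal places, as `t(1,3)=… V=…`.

t(1,3)=2.148 V=158.560

span = t_max - t_min = 4.63 - 0.95 = 3.680
L(1,3) = 83, L_eff = 1 - 83/255 = 0.674510 (inverted)
t(1,3) = 4.63 - 3.680·0.674510 = 2.148
Σt over all 4·5 pixels = 431809/6375 ≈ 67.7347451
V = pitch²·Σt = 1.53²·431809/6375 = 158.560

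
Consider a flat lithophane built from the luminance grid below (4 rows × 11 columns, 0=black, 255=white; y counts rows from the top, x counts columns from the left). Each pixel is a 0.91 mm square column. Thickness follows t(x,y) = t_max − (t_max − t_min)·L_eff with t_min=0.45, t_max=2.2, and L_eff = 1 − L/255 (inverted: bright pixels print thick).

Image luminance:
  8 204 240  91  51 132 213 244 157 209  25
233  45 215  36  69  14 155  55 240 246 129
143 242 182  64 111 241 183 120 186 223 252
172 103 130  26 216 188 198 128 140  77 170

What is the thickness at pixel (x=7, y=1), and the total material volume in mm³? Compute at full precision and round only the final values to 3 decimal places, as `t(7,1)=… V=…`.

t(7,1)=0.827 V=53.370

span = t_max - t_min = 2.2 - 0.45 = 1.750
L(7,1) = 55, L_eff = 1 - 55/255 = 0.784314 (inverted)
t(7,1) = 2.2 - 1.750·0.784314 = 0.827
Σt over all 4·11 pixels = 32869/510 ≈ 64.4490196
V = pitch²·Σt = 0.91²·32869/510 = 53.370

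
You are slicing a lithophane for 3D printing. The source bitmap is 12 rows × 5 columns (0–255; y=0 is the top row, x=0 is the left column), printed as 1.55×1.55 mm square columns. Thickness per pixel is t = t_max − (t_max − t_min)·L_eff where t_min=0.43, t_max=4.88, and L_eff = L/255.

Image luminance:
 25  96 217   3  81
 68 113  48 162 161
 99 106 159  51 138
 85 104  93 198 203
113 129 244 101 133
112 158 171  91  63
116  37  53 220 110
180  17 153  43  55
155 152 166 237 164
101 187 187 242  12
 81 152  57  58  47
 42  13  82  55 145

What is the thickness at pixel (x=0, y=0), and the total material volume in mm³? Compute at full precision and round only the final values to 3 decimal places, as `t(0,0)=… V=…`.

span = t_max - t_min = 4.88 - 0.43 = 4.450
L(0,0) = 25, L_eff = 25/255 = 0.098039
t(0,0) = 4.88 - 4.450·0.098039 = 4.444
Σt over all 12·5 pixels = 221041/1275 ≈ 173.3654902
V = pitch²·Σt = 1.55²·221041/1275 = 416.511

t(0,0)=4.444 V=416.511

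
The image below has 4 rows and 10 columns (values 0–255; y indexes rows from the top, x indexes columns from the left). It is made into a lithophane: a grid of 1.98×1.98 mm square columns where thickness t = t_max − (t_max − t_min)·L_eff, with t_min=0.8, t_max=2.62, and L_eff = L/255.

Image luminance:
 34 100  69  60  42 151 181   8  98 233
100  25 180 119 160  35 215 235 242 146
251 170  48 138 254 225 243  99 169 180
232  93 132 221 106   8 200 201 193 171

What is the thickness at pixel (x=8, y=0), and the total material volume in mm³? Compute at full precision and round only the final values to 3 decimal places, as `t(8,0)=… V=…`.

t(8,0)=1.921 V=249.492

span = t_max - t_min = 2.62 - 0.8 = 1.820
L(8,0) = 98, L_eff = 98/255 = 0.384314
t(8,0) = 2.62 - 1.820·0.384314 = 1.921
Σt over all 4·10 pixels = 811403/12750 ≈ 63.6394510
V = pitch²·Σt = 1.98²·811403/12750 = 249.492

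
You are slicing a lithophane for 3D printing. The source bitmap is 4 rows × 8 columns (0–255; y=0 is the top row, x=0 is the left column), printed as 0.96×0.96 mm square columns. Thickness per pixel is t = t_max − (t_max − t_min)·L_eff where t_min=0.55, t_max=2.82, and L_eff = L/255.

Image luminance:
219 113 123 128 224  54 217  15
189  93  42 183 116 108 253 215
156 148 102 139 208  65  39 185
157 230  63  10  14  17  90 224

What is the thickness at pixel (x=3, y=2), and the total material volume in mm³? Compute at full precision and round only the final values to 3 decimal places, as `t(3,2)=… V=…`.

t(3,2)=1.583 V=49.209

span = t_max - t_min = 2.82 - 0.55 = 2.270
L(3,2) = 139, L_eff = 139/255 = 0.545098
t(3,2) = 2.82 - 2.270·0.545098 = 1.583
Σt over all 4·8 pixels = 1361567/25500 ≈ 53.3947843
V = pitch²·Σt = 0.96²·1361567/25500 = 49.209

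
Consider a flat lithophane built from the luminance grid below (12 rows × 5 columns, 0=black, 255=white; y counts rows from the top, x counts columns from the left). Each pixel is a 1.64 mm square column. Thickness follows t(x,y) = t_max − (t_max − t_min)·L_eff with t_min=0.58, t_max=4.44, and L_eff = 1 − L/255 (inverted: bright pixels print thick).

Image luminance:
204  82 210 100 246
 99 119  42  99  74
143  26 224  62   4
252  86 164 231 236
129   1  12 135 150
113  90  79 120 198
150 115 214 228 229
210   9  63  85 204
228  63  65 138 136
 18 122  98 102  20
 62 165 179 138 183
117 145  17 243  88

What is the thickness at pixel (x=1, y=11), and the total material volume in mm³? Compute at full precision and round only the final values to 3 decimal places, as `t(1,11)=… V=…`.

t(1,11)=2.775 V=401.552

span = t_max - t_min = 4.44 - 0.58 = 3.860
L(1,11) = 145, L_eff = 1 - 145/255 = 0.431373 (inverted)
t(1,11) = 4.44 - 3.860·0.431373 = 2.775
Σt over all 12·5 pixels = 951776/6375 ≈ 149.2981961
V = pitch²·Σt = 1.64²·951776/6375 = 401.552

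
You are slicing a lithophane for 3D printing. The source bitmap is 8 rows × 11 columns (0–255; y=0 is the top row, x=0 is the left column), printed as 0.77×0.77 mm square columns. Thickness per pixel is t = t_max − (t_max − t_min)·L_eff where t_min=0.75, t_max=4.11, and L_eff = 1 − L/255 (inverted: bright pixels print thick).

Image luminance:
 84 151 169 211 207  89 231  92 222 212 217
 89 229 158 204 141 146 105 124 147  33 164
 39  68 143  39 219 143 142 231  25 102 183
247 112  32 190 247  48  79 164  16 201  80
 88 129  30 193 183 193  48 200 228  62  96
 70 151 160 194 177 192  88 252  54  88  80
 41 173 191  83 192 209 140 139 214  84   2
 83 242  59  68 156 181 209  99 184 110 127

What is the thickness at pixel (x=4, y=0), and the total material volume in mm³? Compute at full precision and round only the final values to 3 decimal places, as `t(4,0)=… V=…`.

t(4,0)=3.478 V=133.793

span = t_max - t_min = 4.11 - 0.75 = 3.360
L(4,0) = 207, L_eff = 1 - 207/255 = 0.188235 (inverted)
t(4,0) = 4.11 - 3.360·0.188235 = 3.478
Σt over all 8·11 pixels = 479526/2125 ≈ 225.6592941
V = pitch²·Σt = 0.77²·479526/2125 = 133.793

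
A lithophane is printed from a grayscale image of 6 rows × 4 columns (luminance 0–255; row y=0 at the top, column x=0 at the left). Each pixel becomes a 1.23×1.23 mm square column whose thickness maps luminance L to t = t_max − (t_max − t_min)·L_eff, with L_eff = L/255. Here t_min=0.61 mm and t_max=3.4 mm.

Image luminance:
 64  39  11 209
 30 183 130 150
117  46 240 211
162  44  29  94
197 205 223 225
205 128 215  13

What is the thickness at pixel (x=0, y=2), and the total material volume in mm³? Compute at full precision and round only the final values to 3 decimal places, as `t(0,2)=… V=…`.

t(0,2)=2.120 V=70.980

span = t_max - t_min = 3.4 - 0.61 = 2.790
L(0,2) = 117, L_eff = 117/255 = 0.458824
t(0,2) = 3.4 - 2.790·0.458824 = 2.120
Σt over all 6·4 pixels = 39879/850 ≈ 46.9164706
V = pitch²·Σt = 1.23²·39879/850 = 70.980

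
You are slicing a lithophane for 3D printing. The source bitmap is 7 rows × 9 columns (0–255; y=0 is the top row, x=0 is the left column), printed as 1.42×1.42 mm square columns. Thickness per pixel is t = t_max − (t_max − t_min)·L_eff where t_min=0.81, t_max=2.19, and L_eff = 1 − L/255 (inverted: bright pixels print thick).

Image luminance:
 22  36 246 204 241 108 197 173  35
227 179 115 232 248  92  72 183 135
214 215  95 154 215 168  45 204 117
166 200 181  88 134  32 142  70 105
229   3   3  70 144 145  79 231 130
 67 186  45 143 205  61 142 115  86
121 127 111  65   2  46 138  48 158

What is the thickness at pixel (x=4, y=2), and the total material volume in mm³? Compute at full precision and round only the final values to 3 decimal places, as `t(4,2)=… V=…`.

t(4,2)=1.974 V=192.268

span = t_max - t_min = 2.19 - 0.81 = 1.380
L(4,2) = 215, L_eff = 1 - 215/255 = 0.156863 (inverted)
t(4,2) = 2.19 - 1.380·0.156863 = 1.974
Σt over all 7·9 pixels = 162099/1700 ≈ 95.3523529
V = pitch²·Σt = 1.42²·162099/1700 = 192.268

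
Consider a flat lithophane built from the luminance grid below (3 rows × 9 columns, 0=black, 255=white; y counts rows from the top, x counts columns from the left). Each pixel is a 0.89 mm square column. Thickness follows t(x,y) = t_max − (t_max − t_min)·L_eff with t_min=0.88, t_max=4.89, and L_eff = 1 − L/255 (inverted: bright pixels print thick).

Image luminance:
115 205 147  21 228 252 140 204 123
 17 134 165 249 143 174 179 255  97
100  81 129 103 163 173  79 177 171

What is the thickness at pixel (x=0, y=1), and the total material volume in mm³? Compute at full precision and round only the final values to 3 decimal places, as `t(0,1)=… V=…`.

span = t_max - t_min = 4.89 - 0.88 = 4.010
L(0,1) = 17, L_eff = 1 - 17/255 = 0.933333 (inverted)
t(0,1) = 4.89 - 4.010·0.933333 = 1.147
Σt over all 3·9 pixels = 554876/6375 ≈ 87.0393725
V = pitch²·Σt = 0.89²·554876/6375 = 68.944

t(0,1)=1.147 V=68.944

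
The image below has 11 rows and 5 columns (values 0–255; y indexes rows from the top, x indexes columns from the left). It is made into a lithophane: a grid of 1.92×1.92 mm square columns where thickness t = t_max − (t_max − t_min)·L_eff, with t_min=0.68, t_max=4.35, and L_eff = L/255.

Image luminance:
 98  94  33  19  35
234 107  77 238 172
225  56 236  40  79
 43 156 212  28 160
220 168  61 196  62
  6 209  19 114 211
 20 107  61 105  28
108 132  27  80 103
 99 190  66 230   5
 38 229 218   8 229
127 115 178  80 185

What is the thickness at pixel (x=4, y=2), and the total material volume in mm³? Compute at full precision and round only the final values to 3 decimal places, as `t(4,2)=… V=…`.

span = t_max - t_min = 4.35 - 0.68 = 3.670
L(4,2) = 79, L_eff = 79/255 = 0.309804
t(4,2) = 4.35 - 3.670·0.309804 = 3.213
Σt over all 11·5 pixels = 3760883/25500 ≈ 147.4856078
V = pitch²·Σt = 1.92²·3760883/25500 = 543.691

t(4,2)=3.213 V=543.691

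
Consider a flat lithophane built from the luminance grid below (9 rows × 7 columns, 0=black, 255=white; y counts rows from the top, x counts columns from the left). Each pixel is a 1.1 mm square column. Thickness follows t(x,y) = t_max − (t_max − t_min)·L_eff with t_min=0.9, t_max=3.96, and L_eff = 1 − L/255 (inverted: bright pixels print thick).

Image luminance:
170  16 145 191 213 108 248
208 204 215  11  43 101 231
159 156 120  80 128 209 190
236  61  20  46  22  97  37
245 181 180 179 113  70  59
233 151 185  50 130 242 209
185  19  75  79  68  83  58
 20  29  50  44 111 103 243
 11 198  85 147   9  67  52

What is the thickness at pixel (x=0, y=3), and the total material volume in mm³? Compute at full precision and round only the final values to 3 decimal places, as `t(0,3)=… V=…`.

t(0,3)=3.732 V=179.366

span = t_max - t_min = 3.96 - 0.9 = 3.060
L(0,3) = 236, L_eff = 1 - 236/255 = 0.074510 (inverted)
t(0,3) = 3.96 - 3.060·0.074510 = 3.732
Σt over all 9·7 pixels = 148.236
V = pitch²·Σt = 1.1²·148.236 = 179.366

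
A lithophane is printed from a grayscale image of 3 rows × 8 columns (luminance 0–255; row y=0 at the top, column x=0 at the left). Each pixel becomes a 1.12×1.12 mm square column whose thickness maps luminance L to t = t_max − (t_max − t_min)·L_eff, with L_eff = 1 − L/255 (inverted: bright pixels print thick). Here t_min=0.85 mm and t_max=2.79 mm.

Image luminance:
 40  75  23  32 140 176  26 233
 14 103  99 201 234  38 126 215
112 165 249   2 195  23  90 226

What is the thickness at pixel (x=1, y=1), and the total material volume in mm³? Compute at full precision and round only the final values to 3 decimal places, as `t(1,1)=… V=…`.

span = t_max - t_min = 2.79 - 0.85 = 1.940
L(1,1) = 103, L_eff = 1 - 103/255 = 0.596078 (inverted)
t(1,1) = 2.79 - 1.940·0.596078 = 1.634
Σt over all 3·8 pixels = 535289/12750 ≈ 41.9834510
V = pitch²·Σt = 1.12²·535289/12750 = 52.664

t(1,1)=1.634 V=52.664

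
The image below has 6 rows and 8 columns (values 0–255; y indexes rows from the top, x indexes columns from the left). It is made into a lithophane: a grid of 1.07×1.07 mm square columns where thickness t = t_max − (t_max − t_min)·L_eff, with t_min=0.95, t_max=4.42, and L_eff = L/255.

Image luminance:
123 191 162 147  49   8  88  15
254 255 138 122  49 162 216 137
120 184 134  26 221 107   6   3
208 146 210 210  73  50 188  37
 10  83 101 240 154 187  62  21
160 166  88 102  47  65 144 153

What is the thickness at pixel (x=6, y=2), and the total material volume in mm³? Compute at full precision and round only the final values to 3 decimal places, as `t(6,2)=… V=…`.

t(6,2)=4.338 V=152.197

span = t_max - t_min = 4.42 - 0.95 = 3.470
L(6,2) = 6, L_eff = 6/255 = 0.023529
t(6,2) = 4.42 - 3.470·0.023529 = 4.338
Σt over all 6·8 pixels = 1694923/12750 ≈ 132.9351373
V = pitch²·Σt = 1.07²·1694923/12750 = 152.197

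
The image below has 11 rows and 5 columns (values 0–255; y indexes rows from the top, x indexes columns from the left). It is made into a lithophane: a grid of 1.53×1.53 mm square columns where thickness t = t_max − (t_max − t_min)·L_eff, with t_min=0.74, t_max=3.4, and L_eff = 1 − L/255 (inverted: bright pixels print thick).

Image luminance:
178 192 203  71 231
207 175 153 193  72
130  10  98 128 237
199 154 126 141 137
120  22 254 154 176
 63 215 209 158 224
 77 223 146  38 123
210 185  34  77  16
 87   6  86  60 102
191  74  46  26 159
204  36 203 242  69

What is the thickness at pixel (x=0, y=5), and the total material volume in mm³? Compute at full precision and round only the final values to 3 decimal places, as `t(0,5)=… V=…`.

t(0,5)=1.397 V=274.753

span = t_max - t_min = 3.4 - 0.74 = 2.660
L(0,5) = 63, L_eff = 1 - 63/255 = 0.752941 (inverted)
t(0,5) = 3.4 - 2.660·0.752941 = 1.397
Σt over all 11·5 pixels = 19953/170 ≈ 117.3705882
V = pitch²·Σt = 1.53²·19953/170 = 274.753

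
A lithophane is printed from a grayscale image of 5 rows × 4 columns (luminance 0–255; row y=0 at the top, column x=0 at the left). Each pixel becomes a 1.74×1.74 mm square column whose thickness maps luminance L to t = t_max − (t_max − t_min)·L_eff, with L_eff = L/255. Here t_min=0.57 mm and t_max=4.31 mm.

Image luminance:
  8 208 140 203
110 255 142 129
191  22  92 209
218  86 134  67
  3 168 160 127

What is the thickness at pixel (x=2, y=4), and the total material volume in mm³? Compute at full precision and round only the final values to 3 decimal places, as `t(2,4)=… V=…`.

span = t_max - t_min = 4.31 - 0.57 = 3.740
L(2,4) = 160, L_eff = 160/255 = 0.627451
t(2,4) = 4.31 - 3.740·0.627451 = 1.963
Σt over all 5·4 pixels = 17629/375 ≈ 47.0106667
V = pitch²·Σt = 1.74²·17629/375 = 142.329

t(2,4)=1.963 V=142.329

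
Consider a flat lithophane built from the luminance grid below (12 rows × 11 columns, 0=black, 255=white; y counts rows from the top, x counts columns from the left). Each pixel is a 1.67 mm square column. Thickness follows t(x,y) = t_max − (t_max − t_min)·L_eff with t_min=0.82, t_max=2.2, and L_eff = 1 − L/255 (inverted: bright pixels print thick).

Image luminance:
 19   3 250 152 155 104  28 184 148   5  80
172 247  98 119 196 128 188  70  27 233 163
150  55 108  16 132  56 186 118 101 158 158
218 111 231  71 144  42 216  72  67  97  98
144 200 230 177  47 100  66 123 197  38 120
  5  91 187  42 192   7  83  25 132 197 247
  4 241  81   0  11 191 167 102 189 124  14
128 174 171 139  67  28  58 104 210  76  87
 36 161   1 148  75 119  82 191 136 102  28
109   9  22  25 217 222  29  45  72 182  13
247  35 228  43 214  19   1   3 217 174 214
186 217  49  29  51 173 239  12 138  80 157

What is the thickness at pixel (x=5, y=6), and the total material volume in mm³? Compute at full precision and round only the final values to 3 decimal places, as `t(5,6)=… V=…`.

span = t_max - t_min = 2.2 - 0.82 = 1.380
L(5,6) = 191, L_eff = 1 - 191/255 = 0.250980 (inverted)
t(5,6) = 2.2 - 1.380·0.250980 = 1.854
Σt over all 12·11 pixels = 80824/425 ≈ 190.1741176
V = pitch²·Σt = 1.67²·80824/425 = 530.377

t(5,6)=1.854 V=530.377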